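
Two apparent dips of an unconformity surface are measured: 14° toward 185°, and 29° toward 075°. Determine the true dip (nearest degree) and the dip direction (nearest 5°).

Represent each trace as a vector plunging at its apparent dip toward its trend (east-north-up frame): v₁ = (-0.085, -0.967, -0.242), v₂ = (0.845, 0.226, -0.485).
The plane normal is n = v₁ × v₂ ∝ (0.523, -0.245, 0.797).
True dip = arccos(n_z / |n|) = arccos(0.8097) = 35.9°.
Dip direction = atan2(0.523, -0.245) = 115° (azimuth of n's horizontal projection).

true dip 36°, dip direction 115°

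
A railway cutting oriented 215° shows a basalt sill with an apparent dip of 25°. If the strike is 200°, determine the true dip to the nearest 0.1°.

β = acute angle between strike 200° and section 215° = 15°.
tan(true dip) = tan 25° / sin 15° = 1.8017
true dip = arctan 1.8017 = 60.97°

61.0°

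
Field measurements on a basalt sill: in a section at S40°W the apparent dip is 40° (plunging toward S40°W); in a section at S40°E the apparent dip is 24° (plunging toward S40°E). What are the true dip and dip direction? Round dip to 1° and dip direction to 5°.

Represent each trace as a vector plunging at its apparent dip toward its trend (east-north-up frame): v₁ = (-0.492, -0.587, -0.643), v₂ = (0.587, -0.700, -0.407).
Cross product v₁ × v₂ gives the pole to the plane: n ∝ (-0.211, -0.578, 0.689).
True dip = arccos(n_z / |n|) = arccos(0.7461) = 41.7°.
Dip direction = atan2(-0.211, -0.578) = 200° (azimuth of n's horizontal projection).

true dip 42°, dip direction 200°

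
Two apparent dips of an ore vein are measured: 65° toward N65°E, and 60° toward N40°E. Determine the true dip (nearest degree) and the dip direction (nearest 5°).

Each apparent-dip line lies in the plane. As unit vectors (x east, y north, z up), v₁ plunges 65°→N65°E and v₂ plunges 60°→N40°E.
n = v₁ × v₂ = (0.192, 0.040, 0.089) (taken with n_z > 0).
Dip δ = arctan(|n_h|/n_z) = arctan(0.197/0.089) = 65.6°.
Dip direction = azimuth of (n_x, n_y) = atan2(0.192, 0.040) = 78°.

true dip 66°, dip direction 080°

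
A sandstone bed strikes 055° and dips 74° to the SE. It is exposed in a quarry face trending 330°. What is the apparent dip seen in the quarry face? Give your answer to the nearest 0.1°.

73.9°

Angle between strike (055°) and section (330°): β = 85°.
tan α = tan 74° × sin 85° = 3.4874 × 0.9962 = 3.4741
α = arctan(3.4741) = 73.94°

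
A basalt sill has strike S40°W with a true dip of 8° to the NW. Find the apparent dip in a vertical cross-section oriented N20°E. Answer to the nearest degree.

3°

The strike is S40°W and the section trends N20°E; the acute angle between them is β = 20°.
tan(apparent dip) = tan 8° · sin 20° = 0.0481
α = arctan(0.0481) = 2.75°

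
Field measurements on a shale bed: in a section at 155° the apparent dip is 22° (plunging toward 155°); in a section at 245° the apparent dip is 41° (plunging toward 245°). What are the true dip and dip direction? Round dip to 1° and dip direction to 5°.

Each apparent-dip line lies in the plane. As unit vectors (x east, y north, z up), v₁ plunges 22°→155° and v₂ plunges 41°→245°.
Cross product v₁ × v₂ gives the pole to the plane: n ∝ (-0.432, -0.513, 0.700).
Dip δ = arctan(|n_h|/n_z) = arctan(0.671/0.700) = 43.8°.
Dip direction = azimuth of (n_x, n_y) = atan2(-0.432, -0.513) = 220°.

true dip 44°, dip direction 220°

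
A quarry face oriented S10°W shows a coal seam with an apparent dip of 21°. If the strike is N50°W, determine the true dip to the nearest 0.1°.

23.9°

The section is 60° from the strike.
tan δ = tan α / sin β = tan 21° / sin 60° = 0.3839 / 0.8660 = 0.4432
δ = arctan(0.4432) = 23.91°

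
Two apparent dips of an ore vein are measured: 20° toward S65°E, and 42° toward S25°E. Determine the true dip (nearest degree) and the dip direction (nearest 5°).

true dip 46°, dip direction 185°

Each apparent-dip line lies in the plane. As unit vectors (x east, y north, z up), v₁ plunges 20°→S65°E and v₂ plunges 42°→S25°E.
The plane normal is n = v₁ × v₂ ∝ (-0.035, -0.462, 0.449).
Dip δ = arctan(|n_h|/n_z) = arctan(0.464/0.449) = 45.9°.
The horizontal component of n points toward azimuth atan2(n_x, n_y) = 184°, the dip direction.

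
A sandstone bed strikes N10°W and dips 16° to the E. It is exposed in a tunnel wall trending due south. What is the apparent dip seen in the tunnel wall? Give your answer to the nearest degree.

Angle between strike (N10°W) and section (due south): β = 10°.
tan(apparent dip) = tan 16° · sin 10° = 0.0498
α = arctan(0.0498) = 2.85°

3°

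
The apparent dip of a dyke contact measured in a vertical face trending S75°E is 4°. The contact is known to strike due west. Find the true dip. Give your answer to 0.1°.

The section is 15° from the strike.
tan(true dip) = tan 4° / sin 15° = 0.2702
δ = arctan(0.2702) = 15.12°

15.1°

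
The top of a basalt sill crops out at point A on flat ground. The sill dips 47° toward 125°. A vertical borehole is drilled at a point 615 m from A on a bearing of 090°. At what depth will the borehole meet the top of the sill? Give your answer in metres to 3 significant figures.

540 m

The hole lies 35° from the dip direction, so the down-dip offset is 615 × cos 35° = 503.78 m.
Depth = down-dip offset × tan(dip) = 503.78 × tan 47° = 503.78 × 1.0724
Depth = 540.24 m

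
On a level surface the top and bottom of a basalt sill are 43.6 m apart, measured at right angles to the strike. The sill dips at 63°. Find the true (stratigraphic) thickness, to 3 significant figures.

38.8 m

True thickness t = w · sin(dip) = 43.6 × sin 63°
t = 43.6 × 0.8910 = 38.848 m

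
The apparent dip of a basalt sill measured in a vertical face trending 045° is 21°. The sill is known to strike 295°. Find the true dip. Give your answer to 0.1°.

22.2°

β = acute angle between strike 295° and section 045° = 70°.
tan(true dip) = tan 21° / sin 70° = 0.4085
δ = arctan(0.4085) = 22.22°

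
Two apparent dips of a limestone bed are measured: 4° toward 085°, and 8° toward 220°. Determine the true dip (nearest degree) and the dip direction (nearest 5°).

true dip 16°, dip direction 160°

The two traces are lines in the plane: v₁ = (sin 85°·cos 4°, cos 85°·cos 4°, −sin 4°), v₂ = (sin 220°·cos 8°, cos 220°·cos 8°, −sin 8°).
Cross product v₁ × v₂ gives the pole to the plane: n ∝ (0.065, -0.183, 0.699).
True dip = arccos(n_z / |n|) = arccos(0.9636) = 15.5°.
The horizontal component of n points toward azimuth atan2(n_x, n_y) = 160°, the dip direction.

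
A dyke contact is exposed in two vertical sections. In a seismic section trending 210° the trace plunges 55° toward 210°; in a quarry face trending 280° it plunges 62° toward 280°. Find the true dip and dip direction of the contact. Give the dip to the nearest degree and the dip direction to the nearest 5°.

Each apparent-dip line lies in the plane. As unit vectors (x east, y north, z up), v₁ plunges 55°→210° and v₂ plunges 62°→280°.
The plane normal is n = v₁ × v₂ ∝ (-0.505, -0.126, 0.253).
True dip = arccos(n_z / |n|) = arccos(0.4371) = 64.1°.
Dip direction = azimuth of (n_x, n_y) = atan2(-0.505, -0.126) = 256°.

true dip 64°, dip direction 255°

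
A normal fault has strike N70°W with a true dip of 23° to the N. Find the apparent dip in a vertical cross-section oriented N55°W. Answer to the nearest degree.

6°

The section lies 15° from the strike.
tan α = tan 23° × sin 15° = 0.4245 × 0.2588 = 0.1099
α = arctan(0.1099) = 6.27°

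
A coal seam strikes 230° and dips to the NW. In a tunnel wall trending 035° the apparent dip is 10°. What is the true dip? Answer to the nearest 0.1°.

34.3°

The section is 15° from the strike.
tan(true dip) = tan 10° / sin 15° = 0.6813
true dip = arctan 0.6813 = 34.27°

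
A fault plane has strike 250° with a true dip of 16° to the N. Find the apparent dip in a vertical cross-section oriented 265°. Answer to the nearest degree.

The strike is 250° and the section trends 265°; the acute angle between them is β = 15°.
tan α = tan 16° × sin 15° = 0.2867 × 0.2588 = 0.0742
α = arctan(0.0742) = 4.24°

4°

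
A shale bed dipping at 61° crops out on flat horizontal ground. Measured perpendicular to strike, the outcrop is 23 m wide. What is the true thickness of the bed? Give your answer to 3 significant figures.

20.1 m

True thickness t = w · sin(dip) = 23 × sin 61°
t = 23 × 0.8746 = 20.116 m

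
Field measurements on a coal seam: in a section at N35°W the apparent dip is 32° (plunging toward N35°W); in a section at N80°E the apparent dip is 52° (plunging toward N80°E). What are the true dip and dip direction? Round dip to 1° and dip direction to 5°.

true dip 61°, dip direction 035°

Represent each trace as a vector plunging at its apparent dip toward its trend (east-north-up frame): v₁ = (-0.486, 0.695, -0.530), v₂ = (0.606, 0.107, -0.788).
n = v₁ × v₂ = (0.491, 0.705, 0.473) (taken with n_z > 0).
tan δ = √(n_x²+n_y²)/n_z = 0.859/0.473, so δ = 61.1°.
Dip direction = azimuth of (n_x, n_y) = atan2(0.491, 0.705) = 35°.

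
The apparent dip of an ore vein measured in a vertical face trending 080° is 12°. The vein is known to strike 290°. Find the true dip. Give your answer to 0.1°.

β = acute angle between strike 290° and section 080° = 30°.
tan(true dip) = tan 12° / sin 30° = 0.4251
true dip = arctan 0.4251 = 23.03°

23.0°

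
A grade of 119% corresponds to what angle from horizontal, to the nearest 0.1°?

50.0°

tan θ = 119/100 = 1.1900
θ = arctan(1.1900) = 49.96°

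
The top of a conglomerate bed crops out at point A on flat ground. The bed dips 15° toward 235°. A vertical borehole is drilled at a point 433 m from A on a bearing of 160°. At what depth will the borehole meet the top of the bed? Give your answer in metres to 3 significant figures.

The hole lies 75° from the dip direction, so the down-dip offset is 433 × cos 75° = 112.07 m.
Depth = down-dip offset × tan(dip) = 112.07 × tan 15° = 112.07 × 0.2679
Depth = 30.03 m

30.0 m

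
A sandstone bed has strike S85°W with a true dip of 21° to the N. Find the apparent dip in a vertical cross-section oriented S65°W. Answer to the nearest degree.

7°

The strike is S85°W and the section trends S65°W; the acute angle between them is β = 20°.
tan(apparent dip) = tan 21° · sin 20° = 0.1313
apparent dip = arctan 0.1313 = 7.48°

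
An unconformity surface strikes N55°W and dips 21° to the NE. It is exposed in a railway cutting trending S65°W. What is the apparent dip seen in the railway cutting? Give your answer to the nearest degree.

18°

Angle between strike (N55°W) and section (S65°W): β = 60°.
tan α = tan 21° × sin 60° = 0.3839 × 0.8660 = 0.3324
apparent dip = arctan 0.3324 = 18.39°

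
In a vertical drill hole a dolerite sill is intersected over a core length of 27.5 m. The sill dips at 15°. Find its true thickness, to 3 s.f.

True thickness t = h · cos(dip) = 27.5 × cos 15°
t = 27.5 × 0.9659 = 26.563 m

26.6 m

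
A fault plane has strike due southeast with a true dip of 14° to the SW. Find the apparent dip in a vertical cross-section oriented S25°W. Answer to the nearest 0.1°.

13.2°

The section lies 70° from the strike.
tan α = tan 14° × sin 70° = 0.2493 × 0.9397 = 0.2343
apparent dip = arctan 0.2343 = 13.19°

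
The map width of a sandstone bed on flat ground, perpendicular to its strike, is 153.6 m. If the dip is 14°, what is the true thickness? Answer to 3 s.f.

True thickness t = w · sin(dip) = 153.6 × sin 14°
t = 153.6 × 0.2419 = 37.159 m

37.2 m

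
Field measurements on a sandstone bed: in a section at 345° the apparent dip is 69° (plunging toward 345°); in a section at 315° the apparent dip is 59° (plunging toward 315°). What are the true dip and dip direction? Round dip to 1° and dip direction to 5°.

true dip 71°, dip direction 010°

Represent each trace as a vector plunging at its apparent dip toward its trend (east-north-up frame): v₁ = (-0.093, 0.346, -0.934), v₂ = (-0.364, 0.364, -0.857).
n = v₁ × v₂ = (0.043, 0.260, 0.092) (taken with n_z > 0).
tan δ = √(n_x²+n_y²)/n_z = 0.264/0.092, so δ = 70.7°.
Dip direction = atan2(0.043, 0.260) = 9° (azimuth of n's horizontal projection).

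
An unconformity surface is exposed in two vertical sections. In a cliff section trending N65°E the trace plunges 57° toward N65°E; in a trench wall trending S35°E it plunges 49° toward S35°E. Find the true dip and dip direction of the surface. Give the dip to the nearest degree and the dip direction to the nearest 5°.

Each apparent-dip line lies in the plane. As unit vectors (x east, y north, z up), v₁ plunges 57°→N65°E and v₂ plunges 49°→S35°E.
n = v₁ × v₂ = (0.624, -0.057, 0.352) (taken with n_z > 0).
Dip δ = arctan(|n_h|/n_z) = arctan(0.627/0.352) = 60.7°.
The horizontal component of n points toward azimuth atan2(n_x, n_y) = 95°, the dip direction.

true dip 61°, dip direction 095°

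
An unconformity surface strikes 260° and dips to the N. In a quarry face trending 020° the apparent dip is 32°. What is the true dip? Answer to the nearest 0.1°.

35.8°

β = acute angle between strike 260° and section 020° = 60°.
tan δ = tan α / sin β = tan 32° / sin 60° = 0.6249 / 0.8660 = 0.7215
δ = arctan(0.7215) = 35.81°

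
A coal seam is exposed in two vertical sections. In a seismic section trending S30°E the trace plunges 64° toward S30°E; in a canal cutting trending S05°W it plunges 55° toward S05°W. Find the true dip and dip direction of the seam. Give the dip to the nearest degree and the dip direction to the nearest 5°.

true dip 65°, dip direction 140°

Each apparent-dip line lies in the plane. As unit vectors (x east, y north, z up), v₁ plunges 64°→S30°E and v₂ plunges 55°→S05°W.
The plane normal is n = v₁ × v₂ ∝ (0.203, -0.224, 0.144).
True dip = arccos(n_z / |n|) = arccos(0.4305) = 64.5°.
The horizontal component of n points toward azimuth atan2(n_x, n_y) = 138°, the dip direction.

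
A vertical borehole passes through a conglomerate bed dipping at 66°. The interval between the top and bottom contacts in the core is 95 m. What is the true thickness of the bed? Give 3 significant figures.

38.6 m

True thickness t = h · cos(dip) = 95 × cos 66°
t = 95 × 0.4067 = 38.640 m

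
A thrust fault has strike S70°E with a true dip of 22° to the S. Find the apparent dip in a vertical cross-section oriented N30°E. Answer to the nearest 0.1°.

The strike is S70°E and the section trends N30°E; the acute angle between them is β = 80°.
tan(apparent dip) = tan 22° · sin 80° = 0.3979
apparent dip = arctan 0.3979 = 21.70°

21.7°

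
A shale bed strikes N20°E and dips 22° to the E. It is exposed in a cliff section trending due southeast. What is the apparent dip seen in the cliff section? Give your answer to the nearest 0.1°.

20.1°

The section lies 65° from the strike.
tan(apparent dip) = tan 22° · sin 65° = 0.3662
apparent dip = arctan 0.3662 = 20.11°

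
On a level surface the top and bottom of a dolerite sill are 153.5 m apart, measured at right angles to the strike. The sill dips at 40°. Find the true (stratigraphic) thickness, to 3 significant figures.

True thickness t = w · sin(dip) = 153.5 × sin 40°
t = 153.5 × 0.6428 = 98.668 m

98.7 m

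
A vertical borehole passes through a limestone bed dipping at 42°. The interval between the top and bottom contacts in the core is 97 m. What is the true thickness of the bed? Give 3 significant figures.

True thickness t = h · cos(dip) = 97 × cos 42°
t = 97 × 0.7431 = 72.085 m

72.1 m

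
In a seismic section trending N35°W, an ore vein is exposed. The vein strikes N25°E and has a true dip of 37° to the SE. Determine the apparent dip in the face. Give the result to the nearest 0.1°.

33.1°

The section lies 60° from the strike.
tan α = tan 37° × sin 60° = 0.7536 × 0.8660 = 0.6526
α = arctan(0.6526) = 33.13°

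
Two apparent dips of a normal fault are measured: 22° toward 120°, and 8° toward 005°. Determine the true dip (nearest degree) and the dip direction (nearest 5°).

The two traces are lines in the plane: v₁ = (sin 120°·cos 22°, cos 120°·cos 22°, −sin 22°), v₂ = (sin 5°·cos 8°, cos 5°·cos 8°, −sin 8°).
The plane normal is n = v₁ × v₂ ∝ (0.434, 0.079, 0.832).
tan δ = √(n_x²+n_y²)/n_z = 0.441/0.832, so δ = 27.9°.
Dip direction = atan2(0.434, 0.079) = 80° (azimuth of n's horizontal projection).

true dip 28°, dip direction 080°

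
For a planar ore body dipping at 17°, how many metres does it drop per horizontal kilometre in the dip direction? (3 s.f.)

306 m

drop per km = 1000 × tan 17° = 1000 × 0.3057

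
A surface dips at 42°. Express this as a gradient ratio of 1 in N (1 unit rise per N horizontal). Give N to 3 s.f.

1 in 1.11

1 : N means tan θ = 1/N, so N = 1/tan 42° = 1/0.9004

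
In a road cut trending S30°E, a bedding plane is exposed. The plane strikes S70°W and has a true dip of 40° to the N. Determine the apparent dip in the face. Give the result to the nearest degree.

40°

The strike is S70°W and the section trends S30°E; the acute angle between them is β = 80°.
tan(apparent dip) = tan 40° · sin 80° = 0.8264
apparent dip = arctan 0.8264 = 39.57°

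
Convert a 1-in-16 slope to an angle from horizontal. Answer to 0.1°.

3.6°

tan θ = 1/16 = 0.0625
θ = arctan(0.0625) = 3.58°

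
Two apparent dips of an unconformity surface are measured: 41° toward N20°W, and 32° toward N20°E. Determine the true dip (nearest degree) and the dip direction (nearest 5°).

Each apparent-dip line lies in the plane. As unit vectors (x east, y north, z up), v₁ plunges 41°→N20°W and v₂ plunges 32°→N20°E.
Cross product v₁ × v₂ gives the pole to the plane: n ∝ (-0.147, 0.327, 0.411).
True dip = arccos(n_z / |n|) = arccos(0.7538) = 41.1°.
Dip direction = atan2(-0.147, 0.327) = 336° (azimuth of n's horizontal projection).

true dip 41°, dip direction 335°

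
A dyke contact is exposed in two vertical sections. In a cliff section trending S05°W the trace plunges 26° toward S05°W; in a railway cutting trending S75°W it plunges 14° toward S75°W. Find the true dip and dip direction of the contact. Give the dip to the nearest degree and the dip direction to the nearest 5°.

Each apparent-dip line lies in the plane. As unit vectors (x east, y north, z up), v₁ plunges 26°→S05°W and v₂ plunges 14°→S75°W.
n = v₁ × v₂ = (-0.107, -0.392, 0.820) (taken with n_z > 0).
tan δ = √(n_x²+n_y²)/n_z = 0.406/0.820, so δ = 26.4°.
Dip direction = atan2(-0.107, -0.392) = 195° (azimuth of n's horizontal projection).

true dip 26°, dip direction 195°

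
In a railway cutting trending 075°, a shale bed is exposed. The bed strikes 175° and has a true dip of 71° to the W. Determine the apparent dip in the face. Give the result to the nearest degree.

Angle between strike (175°) and section (075°): β = 80°.
tan(apparent dip) = tan 71° · sin 80° = 2.8601
α = arctan(2.8601) = 70.73°

71°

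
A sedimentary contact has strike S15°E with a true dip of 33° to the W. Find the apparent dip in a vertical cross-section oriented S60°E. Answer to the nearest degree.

The strike is S15°E and the section trends S60°E; the acute angle between them is β = 45°.
tan(apparent dip) = tan 33° · sin 45° = 0.4592
α = arctan(0.4592) = 24.66°

25°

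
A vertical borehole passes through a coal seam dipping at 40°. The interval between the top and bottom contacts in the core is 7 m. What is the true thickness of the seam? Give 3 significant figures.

True thickness t = h · cos(dip) = 7 × cos 40°
t = 7 × 0.7660 = 5.362 m

5.36 m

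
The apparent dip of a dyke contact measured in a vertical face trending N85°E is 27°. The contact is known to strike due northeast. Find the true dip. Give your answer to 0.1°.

38.4°

The section is 40° from the strike.
tan(true dip) = tan 27° / sin 40° = 0.7927
true dip = arctan 0.7927 = 38.40°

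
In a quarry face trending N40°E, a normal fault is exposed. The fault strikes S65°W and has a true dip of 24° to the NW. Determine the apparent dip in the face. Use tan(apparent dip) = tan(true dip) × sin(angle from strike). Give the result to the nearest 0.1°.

The strike is S65°W and the section trends N40°E; the acute angle between them is β = 25°.
tan(apparent dip) = tan 24° · sin 25° = 0.1882
apparent dip = arctan 0.1882 = 10.66°

10.7°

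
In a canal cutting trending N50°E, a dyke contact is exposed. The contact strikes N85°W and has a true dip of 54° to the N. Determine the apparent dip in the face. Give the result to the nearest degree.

44°

The section lies 45° from the strike.
tan α = tan 54° × sin 45° = 1.3764 × 0.7071 = 0.9732
apparent dip = arctan 0.9732 = 44.22°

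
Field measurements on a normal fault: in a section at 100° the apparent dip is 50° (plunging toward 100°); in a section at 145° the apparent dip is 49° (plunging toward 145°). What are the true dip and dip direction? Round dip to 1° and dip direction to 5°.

Represent each trace as a vector plunging at its apparent dip toward its trend (east-north-up frame): v₁ = (0.633, -0.112, -0.766), v₂ = (0.376, -0.537, -0.755).
n = v₁ × v₂ = (0.327, -0.189, 0.298) (taken with n_z > 0).
tan δ = √(n_x²+n_y²)/n_z = 0.378/0.298, so δ = 51.8°.
The horizontal component of n points toward azimuth atan2(n_x, n_y) = 120°, the dip direction.

true dip 52°, dip direction 120°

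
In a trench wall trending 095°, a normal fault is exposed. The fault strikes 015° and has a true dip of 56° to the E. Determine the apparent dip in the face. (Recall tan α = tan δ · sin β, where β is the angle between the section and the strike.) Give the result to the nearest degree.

56°

The strike is 015° and the section trends 095°; the acute angle between them is β = 80°.
tan α = tan 56° × sin 80° = 1.4826 × 0.9848 = 1.4600
α = arctan(1.4600) = 55.59°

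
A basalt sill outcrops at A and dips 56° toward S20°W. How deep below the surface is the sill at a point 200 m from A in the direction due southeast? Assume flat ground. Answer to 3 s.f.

The hole lies 65° from the dip direction, so the down-dip offset is 200 × cos 65° = 84.52 m.
Depth = down-dip offset × tan(dip) = 84.52 × tan 56° = 84.52 × 1.4826
Depth = 125.31 m

125 m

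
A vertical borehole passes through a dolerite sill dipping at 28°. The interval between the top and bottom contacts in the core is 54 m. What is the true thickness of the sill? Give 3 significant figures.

47.7 m

True thickness t = h · cos(dip) = 54 × cos 28°
t = 54 × 0.8829 = 47.679 m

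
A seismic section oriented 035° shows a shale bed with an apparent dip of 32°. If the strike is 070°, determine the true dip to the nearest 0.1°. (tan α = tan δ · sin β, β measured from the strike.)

The section is 35° from the strike.
tan δ = tan α / sin β = tan 32° / sin 35° = 0.6249 / 0.5736 = 1.0894
δ = arctan(1.0894) = 47.45°

47.5°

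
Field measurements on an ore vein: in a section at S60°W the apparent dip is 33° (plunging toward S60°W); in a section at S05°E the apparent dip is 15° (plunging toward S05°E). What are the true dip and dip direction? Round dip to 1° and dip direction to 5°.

true dip 33°, dip direction 240°

Represent each trace as a vector plunging at its apparent dip toward its trend (east-north-up frame): v₁ = (-0.726, -0.419, -0.545), v₂ = (0.084, -0.962, -0.259).
The plane normal is n = v₁ × v₂ ∝ (-0.416, -0.234, 0.734).
Dip δ = arctan(|n_h|/n_z) = arctan(0.477/0.734) = 33.0°.
Dip direction = azimuth of (n_x, n_y) = atan2(-0.416, -0.234) = 241°.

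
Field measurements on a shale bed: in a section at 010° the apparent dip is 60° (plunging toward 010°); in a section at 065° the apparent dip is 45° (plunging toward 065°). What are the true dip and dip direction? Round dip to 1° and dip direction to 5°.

Each apparent-dip line lies in the plane. As unit vectors (x east, y north, z up), v₁ plunges 60°→010° and v₂ plunges 45°→065°.
n = v₁ × v₂ = (0.089, 0.494, 0.290) (taken with n_z > 0).
Dip δ = arctan(|n_h|/n_z) = arctan(0.502/0.290) = 60.0°.
Dip direction = azimuth of (n_x, n_y) = atan2(0.089, 0.494) = 10°.

true dip 60°, dip direction 010°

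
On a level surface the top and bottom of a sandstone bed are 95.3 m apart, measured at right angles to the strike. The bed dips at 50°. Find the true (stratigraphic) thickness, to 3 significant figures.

73.0 m

True thickness t = w · sin(dip) = 95.3 × sin 50°
t = 95.3 × 0.7660 = 73.004 m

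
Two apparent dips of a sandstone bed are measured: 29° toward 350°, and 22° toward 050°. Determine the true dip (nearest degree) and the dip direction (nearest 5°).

Each apparent-dip line lies in the plane. As unit vectors (x east, y north, z up), v₁ plunges 29°→350° and v₂ plunges 22°→050°.
The plane normal is n = v₁ × v₂ ∝ (0.034, 0.401, 0.702).
True dip = arccos(n_z / |n|) = arccos(0.8675) = 29.8°.
Dip direction = atan2(0.034, 0.401) = 5° (azimuth of n's horizontal projection).

true dip 30°, dip direction 005°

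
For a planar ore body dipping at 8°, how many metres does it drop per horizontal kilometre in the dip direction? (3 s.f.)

141 m

drop per km = 1000 × tan 8° = 1000 × 0.1405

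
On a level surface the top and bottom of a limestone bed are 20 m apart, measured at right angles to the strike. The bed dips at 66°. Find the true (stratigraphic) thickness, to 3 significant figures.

True thickness t = w · sin(dip) = 20 × sin 66°
t = 20 × 0.9135 = 18.271 m

18.3 m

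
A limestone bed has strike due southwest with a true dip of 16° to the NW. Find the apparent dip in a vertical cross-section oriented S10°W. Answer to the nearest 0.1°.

Angle between strike (due southwest) and section (S10°W): β = 35°.
tan(apparent dip) = tan 16° · sin 35° = 0.1645
α = arctan(0.1645) = 9.34°

9.3°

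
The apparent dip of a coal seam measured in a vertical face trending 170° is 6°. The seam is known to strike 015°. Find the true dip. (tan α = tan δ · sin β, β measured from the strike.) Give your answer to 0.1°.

14.0°

β = acute angle between strike 015° and section 170° = 25°.
tan(true dip) = tan 6° / sin 25° = 0.2487
true dip = arctan 0.2487 = 13.97°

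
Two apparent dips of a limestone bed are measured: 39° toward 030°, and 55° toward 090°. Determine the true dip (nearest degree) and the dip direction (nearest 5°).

Each apparent-dip line lies in the plane. As unit vectors (x east, y north, z up), v₁ plunges 39°→030° and v₂ plunges 55°→090°.
n = v₁ × v₂ = (0.551, 0.043, 0.386) (taken with n_z > 0).
Dip δ = arctan(|n_h|/n_z) = arctan(0.553/0.386) = 55.1°.
Dip direction = atan2(0.551, 0.043) = 86° (azimuth of n's horizontal projection).

true dip 55°, dip direction 085°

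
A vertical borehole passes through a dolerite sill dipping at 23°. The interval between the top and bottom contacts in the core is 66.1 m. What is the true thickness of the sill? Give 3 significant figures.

True thickness t = h · cos(dip) = 66.1 × cos 23°
t = 66.1 × 0.9205 = 60.845 m

60.8 m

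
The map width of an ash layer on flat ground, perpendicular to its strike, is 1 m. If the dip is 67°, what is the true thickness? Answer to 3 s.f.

0.921 m

True thickness t = w · sin(dip) = 1 × sin 67°
t = 1 × 0.9205 = 0.921 m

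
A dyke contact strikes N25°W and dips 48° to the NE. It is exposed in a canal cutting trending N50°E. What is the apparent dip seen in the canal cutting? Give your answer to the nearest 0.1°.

The section lies 75° from the strike.
tan α = tan 48° × sin 75° = 1.1106 × 0.9659 = 1.0728
α = arctan(1.0728) = 47.01°

47.0°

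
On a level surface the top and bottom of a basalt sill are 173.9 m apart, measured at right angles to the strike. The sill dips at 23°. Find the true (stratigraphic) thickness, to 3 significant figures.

67.9 m

True thickness t = w · sin(dip) = 173.9 × sin 23°
t = 173.9 × 0.3907 = 67.948 m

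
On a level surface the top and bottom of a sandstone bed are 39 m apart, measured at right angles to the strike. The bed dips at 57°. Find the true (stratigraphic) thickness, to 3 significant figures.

True thickness t = w · sin(dip) = 39 × sin 57°
t = 39 × 0.8387 = 32.708 m

32.7 m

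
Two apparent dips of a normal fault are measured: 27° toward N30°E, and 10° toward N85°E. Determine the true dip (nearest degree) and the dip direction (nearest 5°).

The two traces are lines in the plane: v₁ = (sin 30°·cos 27°, cos 30°·cos 27°, −sin 27°), v₂ = (sin 85°·cos 10°, cos 85°·cos 10°, −sin 10°).
Cross product v₁ × v₂ gives the pole to the plane: n ∝ (0.095, 0.368, 0.719).
True dip = arccos(n_z / |n|) = arccos(0.8840) = 27.9°.
Dip direction = azimuth of (n_x, n_y) = atan2(0.095, 0.368) = 14°.

true dip 28°, dip direction 015°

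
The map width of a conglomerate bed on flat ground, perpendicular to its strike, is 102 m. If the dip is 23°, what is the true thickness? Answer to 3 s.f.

39.9 m

True thickness t = w · sin(dip) = 102 × sin 23°
t = 102 × 0.3907 = 39.855 m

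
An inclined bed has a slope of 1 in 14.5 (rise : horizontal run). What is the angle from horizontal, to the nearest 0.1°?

tan θ = 1/14.5 = 0.0690
θ = arctan(0.0690) = 3.95°

3.9°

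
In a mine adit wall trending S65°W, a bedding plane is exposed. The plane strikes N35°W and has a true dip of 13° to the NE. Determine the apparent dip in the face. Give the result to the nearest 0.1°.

12.8°

The section lies 80° from the strike.
tan α = tan 13° × sin 80° = 0.2309 × 0.9848 = 0.2274
α = arctan(0.2274) = 12.81°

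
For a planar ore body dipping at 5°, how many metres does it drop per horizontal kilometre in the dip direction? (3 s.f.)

drop per km = 1000 × tan 5° = 1000 × 0.0875

87.5 m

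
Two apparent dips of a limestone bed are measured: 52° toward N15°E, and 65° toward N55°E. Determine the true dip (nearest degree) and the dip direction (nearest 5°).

Represent each trace as a vector plunging at its apparent dip toward its trend (east-north-up frame): v₁ = (0.159, 0.595, -0.788), v₂ = (0.346, 0.242, -0.906).
The plane normal is n = v₁ × v₂ ∝ (0.348, 0.128, 0.167).
tan δ = √(n_x²+n_y²)/n_z = 0.371/0.167, so δ = 65.7°.
The horizontal component of n points toward azimuth atan2(n_x, n_y) = 70°, the dip direction.

true dip 66°, dip direction 070°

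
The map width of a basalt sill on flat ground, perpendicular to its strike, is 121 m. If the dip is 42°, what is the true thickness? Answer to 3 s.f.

True thickness t = w · sin(dip) = 121 × sin 42°
t = 121 × 0.6691 = 80.965 m

81.0 m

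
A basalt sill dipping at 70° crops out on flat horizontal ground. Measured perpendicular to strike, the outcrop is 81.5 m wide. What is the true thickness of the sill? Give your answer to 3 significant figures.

True thickness t = w · sin(dip) = 81.5 × sin 70°
t = 81.5 × 0.9397 = 76.585 m

76.6 m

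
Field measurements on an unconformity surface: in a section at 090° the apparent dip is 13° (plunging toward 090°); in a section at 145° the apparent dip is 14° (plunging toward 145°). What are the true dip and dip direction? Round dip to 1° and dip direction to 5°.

The two traces are lines in the plane: v₁ = (sin 90°·cos 13°, cos 90°·cos 13°, −sin 13°), v₂ = (sin 145°·cos 14°, cos 145°·cos 14°, −sin 14°).
The plane normal is n = v₁ × v₂ ∝ (0.179, -0.111, 0.774).
Dip δ = arctan(|n_h|/n_z) = arctan(0.210/0.774) = 15.2°.
Dip direction = azimuth of (n_x, n_y) = atan2(0.179, -0.111) = 122°.

true dip 15°, dip direction 120°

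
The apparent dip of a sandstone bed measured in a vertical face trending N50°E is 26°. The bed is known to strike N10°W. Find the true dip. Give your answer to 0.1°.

The section is 60° from the strike.
tan(true dip) = tan 26° / sin 60° = 0.5632
true dip = arctan 0.5632 = 29.39°

29.4°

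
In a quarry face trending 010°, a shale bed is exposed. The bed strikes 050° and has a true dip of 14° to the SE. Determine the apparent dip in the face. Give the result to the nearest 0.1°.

The section lies 40° from the strike.
tan α = tan 14° × sin 40° = 0.2493 × 0.6428 = 0.1603
α = arctan(0.1603) = 9.11°

9.1°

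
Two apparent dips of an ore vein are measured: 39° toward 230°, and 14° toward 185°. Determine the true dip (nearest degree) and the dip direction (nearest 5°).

true dip 43°, dip direction 260°

Represent each trace as a vector plunging at its apparent dip toward its trend (east-north-up frame): v₁ = (-0.595, -0.500, -0.629), v₂ = (-0.085, -0.967, -0.242).
n = v₁ × v₂ = (-0.487, -0.091, 0.533) (taken with n_z > 0).
Dip δ = arctan(|n_h|/n_z) = arctan(0.496/0.533) = 42.9°.
Dip direction = azimuth of (n_x, n_y) = atan2(-0.487, -0.091) = 259°.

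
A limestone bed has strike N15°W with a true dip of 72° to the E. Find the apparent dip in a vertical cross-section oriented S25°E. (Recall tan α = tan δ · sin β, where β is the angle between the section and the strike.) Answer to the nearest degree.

28°

Angle between strike (N15°W) and section (S25°E): β = 10°.
tan α = tan 72° × sin 10° = 3.0777 × 0.1736 = 0.5344
α = arctan(0.5344) = 28.12°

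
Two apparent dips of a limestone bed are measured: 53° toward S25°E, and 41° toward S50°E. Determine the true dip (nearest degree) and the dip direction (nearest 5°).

The two traces are lines in the plane: v₁ = (sin 155°·cos 53°, cos 155°·cos 53°, −sin 53°), v₂ = (sin 130°·cos 41°, cos 130°·cos 41°, −sin 41°).
n = v₁ × v₂ = (-0.030, -0.295, 0.192) (taken with n_z > 0).
Dip δ = arctan(|n_h|/n_z) = arctan(0.296/0.192) = 57.1°.
Dip direction = atan2(-0.030, -0.295) = 186° (azimuth of n's horizontal projection).

true dip 57°, dip direction 185°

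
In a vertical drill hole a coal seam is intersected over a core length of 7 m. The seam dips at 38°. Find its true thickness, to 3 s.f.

5.52 m

True thickness t = h · cos(dip) = 7 × cos 38°
t = 7 × 0.7880 = 5.516 m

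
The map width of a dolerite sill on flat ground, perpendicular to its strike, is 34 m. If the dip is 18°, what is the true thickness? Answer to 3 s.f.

True thickness t = w · sin(dip) = 34 × sin 18°
t = 34 × 0.3090 = 10.507 m

10.5 m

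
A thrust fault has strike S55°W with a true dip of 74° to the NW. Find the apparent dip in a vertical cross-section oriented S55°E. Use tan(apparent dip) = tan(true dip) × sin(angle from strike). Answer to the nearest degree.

73°

The strike is S55°W and the section trends S55°E; the acute angle between them is β = 70°.
tan α = tan 74° × sin 70° = 3.4874 × 0.9397 = 3.2771
α = arctan(3.2771) = 73.03°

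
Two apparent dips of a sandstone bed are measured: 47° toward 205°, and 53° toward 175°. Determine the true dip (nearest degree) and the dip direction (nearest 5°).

true dip 53°, dip direction 170°

Represent each trace as a vector plunging at its apparent dip toward its trend (east-north-up frame): v₁ = (-0.288, -0.618, -0.731), v₂ = (0.052, -0.600, -0.799).
Cross product v₁ × v₂ gives the pole to the plane: n ∝ (0.055, -0.269, 0.205).
True dip = arccos(n_z / |n|) = arccos(0.5993) = 53.2°.
The horizontal component of n points toward azimuth atan2(n_x, n_y) = 168°, the dip direction.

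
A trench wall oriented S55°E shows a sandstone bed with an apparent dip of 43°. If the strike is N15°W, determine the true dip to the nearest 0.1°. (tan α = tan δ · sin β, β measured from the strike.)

The section is 40° from the strike.
tan δ = tan α / sin β = tan 43° / sin 40° = 0.9325 / 0.6428 = 1.4507
true dip = arctan 1.4507 = 55.42°

55.4°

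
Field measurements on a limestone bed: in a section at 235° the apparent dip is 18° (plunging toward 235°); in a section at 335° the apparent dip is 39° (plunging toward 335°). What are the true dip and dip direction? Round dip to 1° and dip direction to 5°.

Represent each trace as a vector plunging at its apparent dip toward its trend (east-north-up frame): v₁ = (-0.779, -0.546, -0.309), v₂ = (-0.328, 0.704, -0.629).
n = v₁ × v₂ = (-0.561, 0.389, 0.728) (taken with n_z > 0).
True dip = arccos(n_z / |n|) = arccos(0.7295) = 43.2°.
The horizontal component of n points toward azimuth atan2(n_x, n_y) = 305°, the dip direction.

true dip 43°, dip direction 305°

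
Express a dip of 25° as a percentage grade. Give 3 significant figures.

grade % = 100 × tan 25° = 100 × 0.4663

46.6%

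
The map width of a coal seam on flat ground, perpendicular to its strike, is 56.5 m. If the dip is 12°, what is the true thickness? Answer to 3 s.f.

True thickness t = w · sin(dip) = 56.5 × sin 12°
t = 56.5 × 0.2079 = 11.747 m

11.7 m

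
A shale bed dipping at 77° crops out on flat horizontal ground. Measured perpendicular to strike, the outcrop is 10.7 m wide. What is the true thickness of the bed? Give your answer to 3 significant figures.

True thickness t = w · sin(dip) = 10.7 × sin 77°
t = 10.7 × 0.9744 = 10.426 m

10.4 m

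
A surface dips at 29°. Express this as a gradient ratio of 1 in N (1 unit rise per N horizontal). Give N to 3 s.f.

1 : N means tan θ = 1/N, so N = 1/tan 29° = 1/0.5543

1 in 1.80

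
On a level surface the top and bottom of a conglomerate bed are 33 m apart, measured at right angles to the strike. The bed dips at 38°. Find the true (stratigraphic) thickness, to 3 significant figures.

True thickness t = w · sin(dip) = 33 × sin 38°
t = 33 × 0.6157 = 20.317 m

20.3 m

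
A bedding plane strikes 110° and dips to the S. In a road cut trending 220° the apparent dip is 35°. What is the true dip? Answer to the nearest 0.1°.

36.7°

β = acute angle between strike 110° and section 220° = 70°.
tan(true dip) = tan 35° / sin 70° = 0.7451
true dip = arctan 0.7451 = 36.69°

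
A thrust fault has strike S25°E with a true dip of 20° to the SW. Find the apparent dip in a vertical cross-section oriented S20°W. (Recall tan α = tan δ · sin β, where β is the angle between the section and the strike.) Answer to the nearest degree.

The section lies 45° from the strike.
tan α = tan 20° × sin 45° = 0.3640 × 0.7071 = 0.2574
apparent dip = arctan 0.2574 = 14.43°

14°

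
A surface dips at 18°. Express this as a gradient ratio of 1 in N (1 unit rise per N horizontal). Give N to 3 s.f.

1 in 3.08

1 : N means tan θ = 1/N, so N = 1/tan 18° = 1/0.3249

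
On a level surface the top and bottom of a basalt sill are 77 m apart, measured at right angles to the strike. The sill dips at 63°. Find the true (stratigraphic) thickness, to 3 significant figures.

True thickness t = w · sin(dip) = 77 × sin 63°
t = 77 × 0.8910 = 68.608 m

68.6 m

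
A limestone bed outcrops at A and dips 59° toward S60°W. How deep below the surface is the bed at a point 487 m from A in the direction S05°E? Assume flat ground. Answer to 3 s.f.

The hole lies 65° from the dip direction, so the down-dip offset is 487 × cos 65° = 205.82 m.
Depth = down-dip offset × tan(dip) = 205.82 × tan 59° = 205.82 × 1.6643
Depth = 342.53 m

343 m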